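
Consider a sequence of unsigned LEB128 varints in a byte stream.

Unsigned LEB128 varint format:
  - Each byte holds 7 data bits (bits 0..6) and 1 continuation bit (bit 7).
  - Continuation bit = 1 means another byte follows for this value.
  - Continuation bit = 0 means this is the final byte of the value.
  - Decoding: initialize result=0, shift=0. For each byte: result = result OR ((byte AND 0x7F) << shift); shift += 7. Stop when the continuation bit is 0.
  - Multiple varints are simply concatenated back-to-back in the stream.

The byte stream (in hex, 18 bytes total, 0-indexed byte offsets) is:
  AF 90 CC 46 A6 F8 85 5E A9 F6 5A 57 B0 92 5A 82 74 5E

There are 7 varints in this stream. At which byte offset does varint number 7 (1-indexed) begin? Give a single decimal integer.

  byte[0]=0xAF cont=1 payload=0x2F=47: acc |= 47<<0 -> acc=47 shift=7
  byte[1]=0x90 cont=1 payload=0x10=16: acc |= 16<<7 -> acc=2095 shift=14
  byte[2]=0xCC cont=1 payload=0x4C=76: acc |= 76<<14 -> acc=1247279 shift=21
  byte[3]=0x46 cont=0 payload=0x46=70: acc |= 70<<21 -> acc=148047919 shift=28 [end]
Varint 1: bytes[0:4] = AF 90 CC 46 -> value 148047919 (4 byte(s))
  byte[4]=0xA6 cont=1 payload=0x26=38: acc |= 38<<0 -> acc=38 shift=7
  byte[5]=0xF8 cont=1 payload=0x78=120: acc |= 120<<7 -> acc=15398 shift=14
  byte[6]=0x85 cont=1 payload=0x05=5: acc |= 5<<14 -> acc=97318 shift=21
  byte[7]=0x5E cont=0 payload=0x5E=94: acc |= 94<<21 -> acc=197229606 shift=28 [end]
Varint 2: bytes[4:8] = A6 F8 85 5E -> value 197229606 (4 byte(s))
  byte[8]=0xA9 cont=1 payload=0x29=41: acc |= 41<<0 -> acc=41 shift=7
  byte[9]=0xF6 cont=1 payload=0x76=118: acc |= 118<<7 -> acc=15145 shift=14
  byte[10]=0x5A cont=0 payload=0x5A=90: acc |= 90<<14 -> acc=1489705 shift=21 [end]
Varint 3: bytes[8:11] = A9 F6 5A -> value 1489705 (3 byte(s))
  byte[11]=0x57 cont=0 payload=0x57=87: acc |= 87<<0 -> acc=87 shift=7 [end]
Varint 4: bytes[11:12] = 57 -> value 87 (1 byte(s))
  byte[12]=0xB0 cont=1 payload=0x30=48: acc |= 48<<0 -> acc=48 shift=7
  byte[13]=0x92 cont=1 payload=0x12=18: acc |= 18<<7 -> acc=2352 shift=14
  byte[14]=0x5A cont=0 payload=0x5A=90: acc |= 90<<14 -> acc=1476912 shift=21 [end]
Varint 5: bytes[12:15] = B0 92 5A -> value 1476912 (3 byte(s))
  byte[15]=0x82 cont=1 payload=0x02=2: acc |= 2<<0 -> acc=2 shift=7
  byte[16]=0x74 cont=0 payload=0x74=116: acc |= 116<<7 -> acc=14850 shift=14 [end]
Varint 6: bytes[15:17] = 82 74 -> value 14850 (2 byte(s))
  byte[17]=0x5E cont=0 payload=0x5E=94: acc |= 94<<0 -> acc=94 shift=7 [end]
Varint 7: bytes[17:18] = 5E -> value 94 (1 byte(s))

Answer: 17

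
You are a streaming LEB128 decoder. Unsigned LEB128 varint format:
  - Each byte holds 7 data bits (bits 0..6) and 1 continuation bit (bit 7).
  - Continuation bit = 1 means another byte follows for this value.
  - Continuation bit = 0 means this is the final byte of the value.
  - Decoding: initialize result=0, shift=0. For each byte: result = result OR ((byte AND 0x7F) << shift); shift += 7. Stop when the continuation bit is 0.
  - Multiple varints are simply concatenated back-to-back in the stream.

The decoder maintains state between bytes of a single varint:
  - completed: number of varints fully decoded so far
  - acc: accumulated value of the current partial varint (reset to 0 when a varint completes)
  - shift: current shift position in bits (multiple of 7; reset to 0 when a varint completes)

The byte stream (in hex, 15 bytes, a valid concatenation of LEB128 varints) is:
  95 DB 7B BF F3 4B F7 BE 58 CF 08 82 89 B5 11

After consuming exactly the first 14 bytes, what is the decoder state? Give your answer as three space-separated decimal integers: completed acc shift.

byte[0]=0x95 cont=1 payload=0x15: acc |= 21<<0 -> completed=0 acc=21 shift=7
byte[1]=0xDB cont=1 payload=0x5B: acc |= 91<<7 -> completed=0 acc=11669 shift=14
byte[2]=0x7B cont=0 payload=0x7B: varint #1 complete (value=2026901); reset -> completed=1 acc=0 shift=0
byte[3]=0xBF cont=1 payload=0x3F: acc |= 63<<0 -> completed=1 acc=63 shift=7
byte[4]=0xF3 cont=1 payload=0x73: acc |= 115<<7 -> completed=1 acc=14783 shift=14
byte[5]=0x4B cont=0 payload=0x4B: varint #2 complete (value=1243583); reset -> completed=2 acc=0 shift=0
byte[6]=0xF7 cont=1 payload=0x77: acc |= 119<<0 -> completed=2 acc=119 shift=7
byte[7]=0xBE cont=1 payload=0x3E: acc |= 62<<7 -> completed=2 acc=8055 shift=14
byte[8]=0x58 cont=0 payload=0x58: varint #3 complete (value=1449847); reset -> completed=3 acc=0 shift=0
byte[9]=0xCF cont=1 payload=0x4F: acc |= 79<<0 -> completed=3 acc=79 shift=7
byte[10]=0x08 cont=0 payload=0x08: varint #4 complete (value=1103); reset -> completed=4 acc=0 shift=0
byte[11]=0x82 cont=1 payload=0x02: acc |= 2<<0 -> completed=4 acc=2 shift=7
byte[12]=0x89 cont=1 payload=0x09: acc |= 9<<7 -> completed=4 acc=1154 shift=14
byte[13]=0xB5 cont=1 payload=0x35: acc |= 53<<14 -> completed=4 acc=869506 shift=21

Answer: 4 869506 21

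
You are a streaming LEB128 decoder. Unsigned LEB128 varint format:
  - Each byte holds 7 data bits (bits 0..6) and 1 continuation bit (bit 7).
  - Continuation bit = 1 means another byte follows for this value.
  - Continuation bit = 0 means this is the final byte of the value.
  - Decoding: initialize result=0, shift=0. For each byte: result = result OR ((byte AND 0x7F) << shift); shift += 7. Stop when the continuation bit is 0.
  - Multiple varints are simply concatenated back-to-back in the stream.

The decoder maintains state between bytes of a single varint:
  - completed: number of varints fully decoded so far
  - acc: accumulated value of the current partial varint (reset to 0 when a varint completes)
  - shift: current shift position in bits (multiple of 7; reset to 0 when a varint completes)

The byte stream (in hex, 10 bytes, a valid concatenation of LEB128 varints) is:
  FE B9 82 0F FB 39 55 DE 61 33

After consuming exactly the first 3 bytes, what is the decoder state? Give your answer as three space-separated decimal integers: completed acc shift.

byte[0]=0xFE cont=1 payload=0x7E: acc |= 126<<0 -> completed=0 acc=126 shift=7
byte[1]=0xB9 cont=1 payload=0x39: acc |= 57<<7 -> completed=0 acc=7422 shift=14
byte[2]=0x82 cont=1 payload=0x02: acc |= 2<<14 -> completed=0 acc=40190 shift=21

Answer: 0 40190 21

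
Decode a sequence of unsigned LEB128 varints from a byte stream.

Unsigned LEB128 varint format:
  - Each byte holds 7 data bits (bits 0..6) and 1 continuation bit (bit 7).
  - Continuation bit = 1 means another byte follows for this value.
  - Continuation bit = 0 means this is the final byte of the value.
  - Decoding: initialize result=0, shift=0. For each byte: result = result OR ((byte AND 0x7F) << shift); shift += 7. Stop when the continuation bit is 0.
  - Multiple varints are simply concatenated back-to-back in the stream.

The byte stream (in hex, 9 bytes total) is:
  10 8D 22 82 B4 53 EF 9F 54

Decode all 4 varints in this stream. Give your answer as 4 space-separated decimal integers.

  byte[0]=0x10 cont=0 payload=0x10=16: acc |= 16<<0 -> acc=16 shift=7 [end]
Varint 1: bytes[0:1] = 10 -> value 16 (1 byte(s))
  byte[1]=0x8D cont=1 payload=0x0D=13: acc |= 13<<0 -> acc=13 shift=7
  byte[2]=0x22 cont=0 payload=0x22=34: acc |= 34<<7 -> acc=4365 shift=14 [end]
Varint 2: bytes[1:3] = 8D 22 -> value 4365 (2 byte(s))
  byte[3]=0x82 cont=1 payload=0x02=2: acc |= 2<<0 -> acc=2 shift=7
  byte[4]=0xB4 cont=1 payload=0x34=52: acc |= 52<<7 -> acc=6658 shift=14
  byte[5]=0x53 cont=0 payload=0x53=83: acc |= 83<<14 -> acc=1366530 shift=21 [end]
Varint 3: bytes[3:6] = 82 B4 53 -> value 1366530 (3 byte(s))
  byte[6]=0xEF cont=1 payload=0x6F=111: acc |= 111<<0 -> acc=111 shift=7
  byte[7]=0x9F cont=1 payload=0x1F=31: acc |= 31<<7 -> acc=4079 shift=14
  byte[8]=0x54 cont=0 payload=0x54=84: acc |= 84<<14 -> acc=1380335 shift=21 [end]
Varint 4: bytes[6:9] = EF 9F 54 -> value 1380335 (3 byte(s))

Answer: 16 4365 1366530 1380335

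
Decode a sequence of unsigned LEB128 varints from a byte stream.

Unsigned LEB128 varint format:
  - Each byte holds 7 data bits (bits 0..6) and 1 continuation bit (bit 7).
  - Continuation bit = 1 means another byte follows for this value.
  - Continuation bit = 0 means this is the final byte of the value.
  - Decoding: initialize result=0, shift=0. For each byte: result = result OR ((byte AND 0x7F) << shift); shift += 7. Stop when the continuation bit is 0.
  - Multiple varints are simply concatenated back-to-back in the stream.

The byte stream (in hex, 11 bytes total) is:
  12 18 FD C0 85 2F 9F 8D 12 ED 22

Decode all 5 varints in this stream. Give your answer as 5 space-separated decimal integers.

  byte[0]=0x12 cont=0 payload=0x12=18: acc |= 18<<0 -> acc=18 shift=7 [end]
Varint 1: bytes[0:1] = 12 -> value 18 (1 byte(s))
  byte[1]=0x18 cont=0 payload=0x18=24: acc |= 24<<0 -> acc=24 shift=7 [end]
Varint 2: bytes[1:2] = 18 -> value 24 (1 byte(s))
  byte[2]=0xFD cont=1 payload=0x7D=125: acc |= 125<<0 -> acc=125 shift=7
  byte[3]=0xC0 cont=1 payload=0x40=64: acc |= 64<<7 -> acc=8317 shift=14
  byte[4]=0x85 cont=1 payload=0x05=5: acc |= 5<<14 -> acc=90237 shift=21
  byte[5]=0x2F cont=0 payload=0x2F=47: acc |= 47<<21 -> acc=98656381 shift=28 [end]
Varint 3: bytes[2:6] = FD C0 85 2F -> value 98656381 (4 byte(s))
  byte[6]=0x9F cont=1 payload=0x1F=31: acc |= 31<<0 -> acc=31 shift=7
  byte[7]=0x8D cont=1 payload=0x0D=13: acc |= 13<<7 -> acc=1695 shift=14
  byte[8]=0x12 cont=0 payload=0x12=18: acc |= 18<<14 -> acc=296607 shift=21 [end]
Varint 4: bytes[6:9] = 9F 8D 12 -> value 296607 (3 byte(s))
  byte[9]=0xED cont=1 payload=0x6D=109: acc |= 109<<0 -> acc=109 shift=7
  byte[10]=0x22 cont=0 payload=0x22=34: acc |= 34<<7 -> acc=4461 shift=14 [end]
Varint 5: bytes[9:11] = ED 22 -> value 4461 (2 byte(s))

Answer: 18 24 98656381 296607 4461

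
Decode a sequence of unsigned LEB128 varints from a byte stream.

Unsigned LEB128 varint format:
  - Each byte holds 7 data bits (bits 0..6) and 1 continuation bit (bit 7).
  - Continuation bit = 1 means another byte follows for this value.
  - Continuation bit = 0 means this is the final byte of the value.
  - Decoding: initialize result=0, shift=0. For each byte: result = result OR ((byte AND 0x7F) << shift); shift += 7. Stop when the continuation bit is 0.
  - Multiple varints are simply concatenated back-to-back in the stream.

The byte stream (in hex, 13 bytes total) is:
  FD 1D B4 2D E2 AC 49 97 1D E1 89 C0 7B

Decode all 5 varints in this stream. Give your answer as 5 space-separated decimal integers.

Answer: 3837 5812 1201762 3735 258999521

Derivation:
  byte[0]=0xFD cont=1 payload=0x7D=125: acc |= 125<<0 -> acc=125 shift=7
  byte[1]=0x1D cont=0 payload=0x1D=29: acc |= 29<<7 -> acc=3837 shift=14 [end]
Varint 1: bytes[0:2] = FD 1D -> value 3837 (2 byte(s))
  byte[2]=0xB4 cont=1 payload=0x34=52: acc |= 52<<0 -> acc=52 shift=7
  byte[3]=0x2D cont=0 payload=0x2D=45: acc |= 45<<7 -> acc=5812 shift=14 [end]
Varint 2: bytes[2:4] = B4 2D -> value 5812 (2 byte(s))
  byte[4]=0xE2 cont=1 payload=0x62=98: acc |= 98<<0 -> acc=98 shift=7
  byte[5]=0xAC cont=1 payload=0x2C=44: acc |= 44<<7 -> acc=5730 shift=14
  byte[6]=0x49 cont=0 payload=0x49=73: acc |= 73<<14 -> acc=1201762 shift=21 [end]
Varint 3: bytes[4:7] = E2 AC 49 -> value 1201762 (3 byte(s))
  byte[7]=0x97 cont=1 payload=0x17=23: acc |= 23<<0 -> acc=23 shift=7
  byte[8]=0x1D cont=0 payload=0x1D=29: acc |= 29<<7 -> acc=3735 shift=14 [end]
Varint 4: bytes[7:9] = 97 1D -> value 3735 (2 byte(s))
  byte[9]=0xE1 cont=1 payload=0x61=97: acc |= 97<<0 -> acc=97 shift=7
  byte[10]=0x89 cont=1 payload=0x09=9: acc |= 9<<7 -> acc=1249 shift=14
  byte[11]=0xC0 cont=1 payload=0x40=64: acc |= 64<<14 -> acc=1049825 shift=21
  byte[12]=0x7B cont=0 payload=0x7B=123: acc |= 123<<21 -> acc=258999521 shift=28 [end]
Varint 5: bytes[9:13] = E1 89 C0 7B -> value 258999521 (4 byte(s))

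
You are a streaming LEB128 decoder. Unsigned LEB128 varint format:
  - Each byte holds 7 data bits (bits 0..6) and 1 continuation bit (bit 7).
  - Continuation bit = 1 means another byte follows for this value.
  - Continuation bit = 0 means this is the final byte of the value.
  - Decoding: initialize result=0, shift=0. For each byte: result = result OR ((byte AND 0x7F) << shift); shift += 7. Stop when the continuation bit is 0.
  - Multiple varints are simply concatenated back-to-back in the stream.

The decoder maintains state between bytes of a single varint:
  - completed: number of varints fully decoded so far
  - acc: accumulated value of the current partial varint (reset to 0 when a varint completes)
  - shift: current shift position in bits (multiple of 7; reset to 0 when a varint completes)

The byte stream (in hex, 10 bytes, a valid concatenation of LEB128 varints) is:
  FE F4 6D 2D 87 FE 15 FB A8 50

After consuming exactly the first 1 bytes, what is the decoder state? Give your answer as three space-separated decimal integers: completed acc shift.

byte[0]=0xFE cont=1 payload=0x7E: acc |= 126<<0 -> completed=0 acc=126 shift=7

Answer: 0 126 7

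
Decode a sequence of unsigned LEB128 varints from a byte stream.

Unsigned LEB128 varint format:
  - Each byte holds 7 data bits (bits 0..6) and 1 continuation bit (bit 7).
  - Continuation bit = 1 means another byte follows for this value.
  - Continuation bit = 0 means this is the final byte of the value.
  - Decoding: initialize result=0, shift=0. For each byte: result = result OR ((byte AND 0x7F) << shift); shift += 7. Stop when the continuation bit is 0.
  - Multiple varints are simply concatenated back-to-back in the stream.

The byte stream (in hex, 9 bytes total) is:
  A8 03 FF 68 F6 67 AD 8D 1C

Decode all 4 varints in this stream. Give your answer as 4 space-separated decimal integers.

Answer: 424 13439 13302 460461

Derivation:
  byte[0]=0xA8 cont=1 payload=0x28=40: acc |= 40<<0 -> acc=40 shift=7
  byte[1]=0x03 cont=0 payload=0x03=3: acc |= 3<<7 -> acc=424 shift=14 [end]
Varint 1: bytes[0:2] = A8 03 -> value 424 (2 byte(s))
  byte[2]=0xFF cont=1 payload=0x7F=127: acc |= 127<<0 -> acc=127 shift=7
  byte[3]=0x68 cont=0 payload=0x68=104: acc |= 104<<7 -> acc=13439 shift=14 [end]
Varint 2: bytes[2:4] = FF 68 -> value 13439 (2 byte(s))
  byte[4]=0xF6 cont=1 payload=0x76=118: acc |= 118<<0 -> acc=118 shift=7
  byte[5]=0x67 cont=0 payload=0x67=103: acc |= 103<<7 -> acc=13302 shift=14 [end]
Varint 3: bytes[4:6] = F6 67 -> value 13302 (2 byte(s))
  byte[6]=0xAD cont=1 payload=0x2D=45: acc |= 45<<0 -> acc=45 shift=7
  byte[7]=0x8D cont=1 payload=0x0D=13: acc |= 13<<7 -> acc=1709 shift=14
  byte[8]=0x1C cont=0 payload=0x1C=28: acc |= 28<<14 -> acc=460461 shift=21 [end]
Varint 4: bytes[6:9] = AD 8D 1C -> value 460461 (3 byte(s))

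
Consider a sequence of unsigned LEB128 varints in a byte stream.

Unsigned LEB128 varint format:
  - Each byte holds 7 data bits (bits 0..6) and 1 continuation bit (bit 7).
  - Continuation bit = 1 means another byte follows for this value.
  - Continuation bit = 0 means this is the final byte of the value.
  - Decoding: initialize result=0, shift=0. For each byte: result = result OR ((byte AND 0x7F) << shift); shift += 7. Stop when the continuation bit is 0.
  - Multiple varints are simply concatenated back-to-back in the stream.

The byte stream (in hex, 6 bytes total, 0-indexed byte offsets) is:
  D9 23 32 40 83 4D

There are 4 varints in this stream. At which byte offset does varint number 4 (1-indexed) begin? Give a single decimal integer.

Answer: 4

Derivation:
  byte[0]=0xD9 cont=1 payload=0x59=89: acc |= 89<<0 -> acc=89 shift=7
  byte[1]=0x23 cont=0 payload=0x23=35: acc |= 35<<7 -> acc=4569 shift=14 [end]
Varint 1: bytes[0:2] = D9 23 -> value 4569 (2 byte(s))
  byte[2]=0x32 cont=0 payload=0x32=50: acc |= 50<<0 -> acc=50 shift=7 [end]
Varint 2: bytes[2:3] = 32 -> value 50 (1 byte(s))
  byte[3]=0x40 cont=0 payload=0x40=64: acc |= 64<<0 -> acc=64 shift=7 [end]
Varint 3: bytes[3:4] = 40 -> value 64 (1 byte(s))
  byte[4]=0x83 cont=1 payload=0x03=3: acc |= 3<<0 -> acc=3 shift=7
  byte[5]=0x4D cont=0 payload=0x4D=77: acc |= 77<<7 -> acc=9859 shift=14 [end]
Varint 4: bytes[4:6] = 83 4D -> value 9859 (2 byte(s))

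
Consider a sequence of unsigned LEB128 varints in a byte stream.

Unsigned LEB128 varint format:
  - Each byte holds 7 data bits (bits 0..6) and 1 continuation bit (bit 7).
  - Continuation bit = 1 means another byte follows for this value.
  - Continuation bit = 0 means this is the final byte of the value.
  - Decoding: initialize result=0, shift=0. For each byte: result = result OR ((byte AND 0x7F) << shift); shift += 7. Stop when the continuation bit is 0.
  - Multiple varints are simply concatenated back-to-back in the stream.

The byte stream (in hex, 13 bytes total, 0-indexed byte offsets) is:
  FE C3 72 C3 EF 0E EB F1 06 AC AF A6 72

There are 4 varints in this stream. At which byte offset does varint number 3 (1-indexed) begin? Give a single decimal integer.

Answer: 6

Derivation:
  byte[0]=0xFE cont=1 payload=0x7E=126: acc |= 126<<0 -> acc=126 shift=7
  byte[1]=0xC3 cont=1 payload=0x43=67: acc |= 67<<7 -> acc=8702 shift=14
  byte[2]=0x72 cont=0 payload=0x72=114: acc |= 114<<14 -> acc=1876478 shift=21 [end]
Varint 1: bytes[0:3] = FE C3 72 -> value 1876478 (3 byte(s))
  byte[3]=0xC3 cont=1 payload=0x43=67: acc |= 67<<0 -> acc=67 shift=7
  byte[4]=0xEF cont=1 payload=0x6F=111: acc |= 111<<7 -> acc=14275 shift=14
  byte[5]=0x0E cont=0 payload=0x0E=14: acc |= 14<<14 -> acc=243651 shift=21 [end]
Varint 2: bytes[3:6] = C3 EF 0E -> value 243651 (3 byte(s))
  byte[6]=0xEB cont=1 payload=0x6B=107: acc |= 107<<0 -> acc=107 shift=7
  byte[7]=0xF1 cont=1 payload=0x71=113: acc |= 113<<7 -> acc=14571 shift=14
  byte[8]=0x06 cont=0 payload=0x06=6: acc |= 6<<14 -> acc=112875 shift=21 [end]
Varint 3: bytes[6:9] = EB F1 06 -> value 112875 (3 byte(s))
  byte[9]=0xAC cont=1 payload=0x2C=44: acc |= 44<<0 -> acc=44 shift=7
  byte[10]=0xAF cont=1 payload=0x2F=47: acc |= 47<<7 -> acc=6060 shift=14
  byte[11]=0xA6 cont=1 payload=0x26=38: acc |= 38<<14 -> acc=628652 shift=21
  byte[12]=0x72 cont=0 payload=0x72=114: acc |= 114<<21 -> acc=239703980 shift=28 [end]
Varint 4: bytes[9:13] = AC AF A6 72 -> value 239703980 (4 byte(s))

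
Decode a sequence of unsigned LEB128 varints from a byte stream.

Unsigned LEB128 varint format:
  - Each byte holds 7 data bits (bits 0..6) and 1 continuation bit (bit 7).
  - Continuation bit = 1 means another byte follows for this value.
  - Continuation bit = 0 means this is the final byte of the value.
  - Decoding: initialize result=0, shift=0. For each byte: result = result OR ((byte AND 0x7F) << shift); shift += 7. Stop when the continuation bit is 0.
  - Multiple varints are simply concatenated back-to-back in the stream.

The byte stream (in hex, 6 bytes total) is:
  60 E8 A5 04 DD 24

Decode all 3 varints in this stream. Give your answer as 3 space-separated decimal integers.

Answer: 96 70376 4701

Derivation:
  byte[0]=0x60 cont=0 payload=0x60=96: acc |= 96<<0 -> acc=96 shift=7 [end]
Varint 1: bytes[0:1] = 60 -> value 96 (1 byte(s))
  byte[1]=0xE8 cont=1 payload=0x68=104: acc |= 104<<0 -> acc=104 shift=7
  byte[2]=0xA5 cont=1 payload=0x25=37: acc |= 37<<7 -> acc=4840 shift=14
  byte[3]=0x04 cont=0 payload=0x04=4: acc |= 4<<14 -> acc=70376 shift=21 [end]
Varint 2: bytes[1:4] = E8 A5 04 -> value 70376 (3 byte(s))
  byte[4]=0xDD cont=1 payload=0x5D=93: acc |= 93<<0 -> acc=93 shift=7
  byte[5]=0x24 cont=0 payload=0x24=36: acc |= 36<<7 -> acc=4701 shift=14 [end]
Varint 3: bytes[4:6] = DD 24 -> value 4701 (2 byte(s))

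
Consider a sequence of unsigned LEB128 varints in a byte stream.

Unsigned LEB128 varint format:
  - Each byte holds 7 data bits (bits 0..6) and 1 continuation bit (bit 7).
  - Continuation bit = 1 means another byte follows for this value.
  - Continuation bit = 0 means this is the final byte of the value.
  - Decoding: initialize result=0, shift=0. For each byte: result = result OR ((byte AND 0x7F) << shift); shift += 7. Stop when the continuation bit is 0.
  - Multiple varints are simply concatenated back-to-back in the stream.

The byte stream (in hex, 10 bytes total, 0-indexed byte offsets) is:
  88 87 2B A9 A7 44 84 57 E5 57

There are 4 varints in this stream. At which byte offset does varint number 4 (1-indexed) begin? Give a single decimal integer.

Answer: 8

Derivation:
  byte[0]=0x88 cont=1 payload=0x08=8: acc |= 8<<0 -> acc=8 shift=7
  byte[1]=0x87 cont=1 payload=0x07=7: acc |= 7<<7 -> acc=904 shift=14
  byte[2]=0x2B cont=0 payload=0x2B=43: acc |= 43<<14 -> acc=705416 shift=21 [end]
Varint 1: bytes[0:3] = 88 87 2B -> value 705416 (3 byte(s))
  byte[3]=0xA9 cont=1 payload=0x29=41: acc |= 41<<0 -> acc=41 shift=7
  byte[4]=0xA7 cont=1 payload=0x27=39: acc |= 39<<7 -> acc=5033 shift=14
  byte[5]=0x44 cont=0 payload=0x44=68: acc |= 68<<14 -> acc=1119145 shift=21 [end]
Varint 2: bytes[3:6] = A9 A7 44 -> value 1119145 (3 byte(s))
  byte[6]=0x84 cont=1 payload=0x04=4: acc |= 4<<0 -> acc=4 shift=7
  byte[7]=0x57 cont=0 payload=0x57=87: acc |= 87<<7 -> acc=11140 shift=14 [end]
Varint 3: bytes[6:8] = 84 57 -> value 11140 (2 byte(s))
  byte[8]=0xE5 cont=1 payload=0x65=101: acc |= 101<<0 -> acc=101 shift=7
  byte[9]=0x57 cont=0 payload=0x57=87: acc |= 87<<7 -> acc=11237 shift=14 [end]
Varint 4: bytes[8:10] = E5 57 -> value 11237 (2 byte(s))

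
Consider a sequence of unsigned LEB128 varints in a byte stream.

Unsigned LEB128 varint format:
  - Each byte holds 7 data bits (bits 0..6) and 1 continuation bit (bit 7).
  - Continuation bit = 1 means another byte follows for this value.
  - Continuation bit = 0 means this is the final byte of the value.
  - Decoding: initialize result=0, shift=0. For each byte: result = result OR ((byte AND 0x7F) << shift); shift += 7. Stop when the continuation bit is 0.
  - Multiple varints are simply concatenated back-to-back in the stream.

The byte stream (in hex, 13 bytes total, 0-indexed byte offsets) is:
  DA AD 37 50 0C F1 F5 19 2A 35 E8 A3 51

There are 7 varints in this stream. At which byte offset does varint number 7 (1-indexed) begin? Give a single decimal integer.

Answer: 10

Derivation:
  byte[0]=0xDA cont=1 payload=0x5A=90: acc |= 90<<0 -> acc=90 shift=7
  byte[1]=0xAD cont=1 payload=0x2D=45: acc |= 45<<7 -> acc=5850 shift=14
  byte[2]=0x37 cont=0 payload=0x37=55: acc |= 55<<14 -> acc=906970 shift=21 [end]
Varint 1: bytes[0:3] = DA AD 37 -> value 906970 (3 byte(s))
  byte[3]=0x50 cont=0 payload=0x50=80: acc |= 80<<0 -> acc=80 shift=7 [end]
Varint 2: bytes[3:4] = 50 -> value 80 (1 byte(s))
  byte[4]=0x0C cont=0 payload=0x0C=12: acc |= 12<<0 -> acc=12 shift=7 [end]
Varint 3: bytes[4:5] = 0C -> value 12 (1 byte(s))
  byte[5]=0xF1 cont=1 payload=0x71=113: acc |= 113<<0 -> acc=113 shift=7
  byte[6]=0xF5 cont=1 payload=0x75=117: acc |= 117<<7 -> acc=15089 shift=14
  byte[7]=0x19 cont=0 payload=0x19=25: acc |= 25<<14 -> acc=424689 shift=21 [end]
Varint 4: bytes[5:8] = F1 F5 19 -> value 424689 (3 byte(s))
  byte[8]=0x2A cont=0 payload=0x2A=42: acc |= 42<<0 -> acc=42 shift=7 [end]
Varint 5: bytes[8:9] = 2A -> value 42 (1 byte(s))
  byte[9]=0x35 cont=0 payload=0x35=53: acc |= 53<<0 -> acc=53 shift=7 [end]
Varint 6: bytes[9:10] = 35 -> value 53 (1 byte(s))
  byte[10]=0xE8 cont=1 payload=0x68=104: acc |= 104<<0 -> acc=104 shift=7
  byte[11]=0xA3 cont=1 payload=0x23=35: acc |= 35<<7 -> acc=4584 shift=14
  byte[12]=0x51 cont=0 payload=0x51=81: acc |= 81<<14 -> acc=1331688 shift=21 [end]
Varint 7: bytes[10:13] = E8 A3 51 -> value 1331688 (3 byte(s))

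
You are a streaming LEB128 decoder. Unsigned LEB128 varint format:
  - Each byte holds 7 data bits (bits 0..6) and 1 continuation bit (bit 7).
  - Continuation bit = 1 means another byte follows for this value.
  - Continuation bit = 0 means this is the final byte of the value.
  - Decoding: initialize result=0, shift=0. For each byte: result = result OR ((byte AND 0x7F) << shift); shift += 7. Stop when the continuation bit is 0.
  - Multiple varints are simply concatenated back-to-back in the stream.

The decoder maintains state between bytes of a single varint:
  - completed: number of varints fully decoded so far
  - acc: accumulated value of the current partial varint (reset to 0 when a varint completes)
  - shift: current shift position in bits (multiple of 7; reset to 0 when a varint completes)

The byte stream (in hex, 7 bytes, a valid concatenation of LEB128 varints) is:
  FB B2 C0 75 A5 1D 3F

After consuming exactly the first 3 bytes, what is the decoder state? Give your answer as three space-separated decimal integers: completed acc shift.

Answer: 0 1055099 21

Derivation:
byte[0]=0xFB cont=1 payload=0x7B: acc |= 123<<0 -> completed=0 acc=123 shift=7
byte[1]=0xB2 cont=1 payload=0x32: acc |= 50<<7 -> completed=0 acc=6523 shift=14
byte[2]=0xC0 cont=1 payload=0x40: acc |= 64<<14 -> completed=0 acc=1055099 shift=21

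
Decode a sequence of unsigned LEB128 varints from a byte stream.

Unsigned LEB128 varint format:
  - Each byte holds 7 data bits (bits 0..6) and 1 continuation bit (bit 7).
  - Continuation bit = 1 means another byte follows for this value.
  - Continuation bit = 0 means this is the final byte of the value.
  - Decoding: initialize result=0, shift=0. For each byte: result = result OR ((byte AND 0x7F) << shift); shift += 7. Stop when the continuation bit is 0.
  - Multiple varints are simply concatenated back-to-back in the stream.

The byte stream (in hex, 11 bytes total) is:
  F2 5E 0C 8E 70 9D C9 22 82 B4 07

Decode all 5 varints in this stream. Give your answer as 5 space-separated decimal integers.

Answer: 12146 12 14350 566429 121346

Derivation:
  byte[0]=0xF2 cont=1 payload=0x72=114: acc |= 114<<0 -> acc=114 shift=7
  byte[1]=0x5E cont=0 payload=0x5E=94: acc |= 94<<7 -> acc=12146 shift=14 [end]
Varint 1: bytes[0:2] = F2 5E -> value 12146 (2 byte(s))
  byte[2]=0x0C cont=0 payload=0x0C=12: acc |= 12<<0 -> acc=12 shift=7 [end]
Varint 2: bytes[2:3] = 0C -> value 12 (1 byte(s))
  byte[3]=0x8E cont=1 payload=0x0E=14: acc |= 14<<0 -> acc=14 shift=7
  byte[4]=0x70 cont=0 payload=0x70=112: acc |= 112<<7 -> acc=14350 shift=14 [end]
Varint 3: bytes[3:5] = 8E 70 -> value 14350 (2 byte(s))
  byte[5]=0x9D cont=1 payload=0x1D=29: acc |= 29<<0 -> acc=29 shift=7
  byte[6]=0xC9 cont=1 payload=0x49=73: acc |= 73<<7 -> acc=9373 shift=14
  byte[7]=0x22 cont=0 payload=0x22=34: acc |= 34<<14 -> acc=566429 shift=21 [end]
Varint 4: bytes[5:8] = 9D C9 22 -> value 566429 (3 byte(s))
  byte[8]=0x82 cont=1 payload=0x02=2: acc |= 2<<0 -> acc=2 shift=7
  byte[9]=0xB4 cont=1 payload=0x34=52: acc |= 52<<7 -> acc=6658 shift=14
  byte[10]=0x07 cont=0 payload=0x07=7: acc |= 7<<14 -> acc=121346 shift=21 [end]
Varint 5: bytes[8:11] = 82 B4 07 -> value 121346 (3 byte(s))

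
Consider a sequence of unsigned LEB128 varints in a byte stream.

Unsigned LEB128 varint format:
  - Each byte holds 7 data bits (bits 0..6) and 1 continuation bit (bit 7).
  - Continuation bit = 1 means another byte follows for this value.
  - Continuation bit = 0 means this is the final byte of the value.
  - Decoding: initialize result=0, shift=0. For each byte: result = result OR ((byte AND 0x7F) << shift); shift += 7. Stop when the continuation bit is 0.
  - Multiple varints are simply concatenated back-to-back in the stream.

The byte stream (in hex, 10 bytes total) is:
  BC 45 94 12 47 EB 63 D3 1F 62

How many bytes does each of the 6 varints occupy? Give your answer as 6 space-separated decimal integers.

Answer: 2 2 1 2 2 1

Derivation:
  byte[0]=0xBC cont=1 payload=0x3C=60: acc |= 60<<0 -> acc=60 shift=7
  byte[1]=0x45 cont=0 payload=0x45=69: acc |= 69<<7 -> acc=8892 shift=14 [end]
Varint 1: bytes[0:2] = BC 45 -> value 8892 (2 byte(s))
  byte[2]=0x94 cont=1 payload=0x14=20: acc |= 20<<0 -> acc=20 shift=7
  byte[3]=0x12 cont=0 payload=0x12=18: acc |= 18<<7 -> acc=2324 shift=14 [end]
Varint 2: bytes[2:4] = 94 12 -> value 2324 (2 byte(s))
  byte[4]=0x47 cont=0 payload=0x47=71: acc |= 71<<0 -> acc=71 shift=7 [end]
Varint 3: bytes[4:5] = 47 -> value 71 (1 byte(s))
  byte[5]=0xEB cont=1 payload=0x6B=107: acc |= 107<<0 -> acc=107 shift=7
  byte[6]=0x63 cont=0 payload=0x63=99: acc |= 99<<7 -> acc=12779 shift=14 [end]
Varint 4: bytes[5:7] = EB 63 -> value 12779 (2 byte(s))
  byte[7]=0xD3 cont=1 payload=0x53=83: acc |= 83<<0 -> acc=83 shift=7
  byte[8]=0x1F cont=0 payload=0x1F=31: acc |= 31<<7 -> acc=4051 shift=14 [end]
Varint 5: bytes[7:9] = D3 1F -> value 4051 (2 byte(s))
  byte[9]=0x62 cont=0 payload=0x62=98: acc |= 98<<0 -> acc=98 shift=7 [end]
Varint 6: bytes[9:10] = 62 -> value 98 (1 byte(s))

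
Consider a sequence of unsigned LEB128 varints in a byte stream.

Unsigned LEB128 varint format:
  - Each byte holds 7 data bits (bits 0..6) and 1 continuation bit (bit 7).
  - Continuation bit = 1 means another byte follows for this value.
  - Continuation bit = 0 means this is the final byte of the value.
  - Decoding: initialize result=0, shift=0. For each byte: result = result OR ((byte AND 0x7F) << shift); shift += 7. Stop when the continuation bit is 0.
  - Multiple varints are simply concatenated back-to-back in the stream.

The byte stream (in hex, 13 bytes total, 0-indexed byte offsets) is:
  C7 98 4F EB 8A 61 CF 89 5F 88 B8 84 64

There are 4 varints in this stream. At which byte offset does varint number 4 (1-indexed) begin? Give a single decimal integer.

  byte[0]=0xC7 cont=1 payload=0x47=71: acc |= 71<<0 -> acc=71 shift=7
  byte[1]=0x98 cont=1 payload=0x18=24: acc |= 24<<7 -> acc=3143 shift=14
  byte[2]=0x4F cont=0 payload=0x4F=79: acc |= 79<<14 -> acc=1297479 shift=21 [end]
Varint 1: bytes[0:3] = C7 98 4F -> value 1297479 (3 byte(s))
  byte[3]=0xEB cont=1 payload=0x6B=107: acc |= 107<<0 -> acc=107 shift=7
  byte[4]=0x8A cont=1 payload=0x0A=10: acc |= 10<<7 -> acc=1387 shift=14
  byte[5]=0x61 cont=0 payload=0x61=97: acc |= 97<<14 -> acc=1590635 shift=21 [end]
Varint 2: bytes[3:6] = EB 8A 61 -> value 1590635 (3 byte(s))
  byte[6]=0xCF cont=1 payload=0x4F=79: acc |= 79<<0 -> acc=79 shift=7
  byte[7]=0x89 cont=1 payload=0x09=9: acc |= 9<<7 -> acc=1231 shift=14
  byte[8]=0x5F cont=0 payload=0x5F=95: acc |= 95<<14 -> acc=1557711 shift=21 [end]
Varint 3: bytes[6:9] = CF 89 5F -> value 1557711 (3 byte(s))
  byte[9]=0x88 cont=1 payload=0x08=8: acc |= 8<<0 -> acc=8 shift=7
  byte[10]=0xB8 cont=1 payload=0x38=56: acc |= 56<<7 -> acc=7176 shift=14
  byte[11]=0x84 cont=1 payload=0x04=4: acc |= 4<<14 -> acc=72712 shift=21
  byte[12]=0x64 cont=0 payload=0x64=100: acc |= 100<<21 -> acc=209787912 shift=28 [end]
Varint 4: bytes[9:13] = 88 B8 84 64 -> value 209787912 (4 byte(s))

Answer: 9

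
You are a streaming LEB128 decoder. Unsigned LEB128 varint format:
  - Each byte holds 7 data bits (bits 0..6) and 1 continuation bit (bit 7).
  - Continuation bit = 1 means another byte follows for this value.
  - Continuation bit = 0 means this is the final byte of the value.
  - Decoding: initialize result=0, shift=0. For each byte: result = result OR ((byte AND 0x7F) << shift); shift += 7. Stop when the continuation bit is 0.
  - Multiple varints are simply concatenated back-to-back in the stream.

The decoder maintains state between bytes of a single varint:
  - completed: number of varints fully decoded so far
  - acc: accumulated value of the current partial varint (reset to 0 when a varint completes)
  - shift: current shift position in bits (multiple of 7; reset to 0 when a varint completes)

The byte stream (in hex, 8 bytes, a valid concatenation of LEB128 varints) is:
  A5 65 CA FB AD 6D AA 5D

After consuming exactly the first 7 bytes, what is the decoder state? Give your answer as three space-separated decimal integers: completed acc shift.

byte[0]=0xA5 cont=1 payload=0x25: acc |= 37<<0 -> completed=0 acc=37 shift=7
byte[1]=0x65 cont=0 payload=0x65: varint #1 complete (value=12965); reset -> completed=1 acc=0 shift=0
byte[2]=0xCA cont=1 payload=0x4A: acc |= 74<<0 -> completed=1 acc=74 shift=7
byte[3]=0xFB cont=1 payload=0x7B: acc |= 123<<7 -> completed=1 acc=15818 shift=14
byte[4]=0xAD cont=1 payload=0x2D: acc |= 45<<14 -> completed=1 acc=753098 shift=21
byte[5]=0x6D cont=0 payload=0x6D: varint #2 complete (value=229342666); reset -> completed=2 acc=0 shift=0
byte[6]=0xAA cont=1 payload=0x2A: acc |= 42<<0 -> completed=2 acc=42 shift=7

Answer: 2 42 7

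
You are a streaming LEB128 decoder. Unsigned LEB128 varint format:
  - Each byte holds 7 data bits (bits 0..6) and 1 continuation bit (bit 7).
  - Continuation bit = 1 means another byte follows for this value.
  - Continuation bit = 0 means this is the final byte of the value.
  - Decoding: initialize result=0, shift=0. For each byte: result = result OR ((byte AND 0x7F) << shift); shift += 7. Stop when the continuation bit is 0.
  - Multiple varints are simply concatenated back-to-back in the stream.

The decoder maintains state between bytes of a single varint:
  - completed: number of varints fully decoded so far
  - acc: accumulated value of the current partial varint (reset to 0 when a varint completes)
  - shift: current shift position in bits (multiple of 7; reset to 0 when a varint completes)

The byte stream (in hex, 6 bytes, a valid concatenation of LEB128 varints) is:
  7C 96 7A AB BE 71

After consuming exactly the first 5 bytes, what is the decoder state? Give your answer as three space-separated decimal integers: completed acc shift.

Answer: 2 7979 14

Derivation:
byte[0]=0x7C cont=0 payload=0x7C: varint #1 complete (value=124); reset -> completed=1 acc=0 shift=0
byte[1]=0x96 cont=1 payload=0x16: acc |= 22<<0 -> completed=1 acc=22 shift=7
byte[2]=0x7A cont=0 payload=0x7A: varint #2 complete (value=15638); reset -> completed=2 acc=0 shift=0
byte[3]=0xAB cont=1 payload=0x2B: acc |= 43<<0 -> completed=2 acc=43 shift=7
byte[4]=0xBE cont=1 payload=0x3E: acc |= 62<<7 -> completed=2 acc=7979 shift=14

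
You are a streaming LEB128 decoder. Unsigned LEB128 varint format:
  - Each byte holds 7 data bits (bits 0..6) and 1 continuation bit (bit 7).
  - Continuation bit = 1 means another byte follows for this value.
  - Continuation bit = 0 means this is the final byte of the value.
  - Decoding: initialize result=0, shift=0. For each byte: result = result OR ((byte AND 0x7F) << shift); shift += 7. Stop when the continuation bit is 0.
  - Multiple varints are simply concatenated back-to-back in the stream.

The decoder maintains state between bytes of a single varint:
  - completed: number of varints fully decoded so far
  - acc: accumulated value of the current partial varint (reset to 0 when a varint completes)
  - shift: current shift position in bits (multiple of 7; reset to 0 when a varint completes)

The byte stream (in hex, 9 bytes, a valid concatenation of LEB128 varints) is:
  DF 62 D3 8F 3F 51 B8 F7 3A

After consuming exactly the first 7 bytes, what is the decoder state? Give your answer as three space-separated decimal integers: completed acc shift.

Answer: 3 56 7

Derivation:
byte[0]=0xDF cont=1 payload=0x5F: acc |= 95<<0 -> completed=0 acc=95 shift=7
byte[1]=0x62 cont=0 payload=0x62: varint #1 complete (value=12639); reset -> completed=1 acc=0 shift=0
byte[2]=0xD3 cont=1 payload=0x53: acc |= 83<<0 -> completed=1 acc=83 shift=7
byte[3]=0x8F cont=1 payload=0x0F: acc |= 15<<7 -> completed=1 acc=2003 shift=14
byte[4]=0x3F cont=0 payload=0x3F: varint #2 complete (value=1034195); reset -> completed=2 acc=0 shift=0
byte[5]=0x51 cont=0 payload=0x51: varint #3 complete (value=81); reset -> completed=3 acc=0 shift=0
byte[6]=0xB8 cont=1 payload=0x38: acc |= 56<<0 -> completed=3 acc=56 shift=7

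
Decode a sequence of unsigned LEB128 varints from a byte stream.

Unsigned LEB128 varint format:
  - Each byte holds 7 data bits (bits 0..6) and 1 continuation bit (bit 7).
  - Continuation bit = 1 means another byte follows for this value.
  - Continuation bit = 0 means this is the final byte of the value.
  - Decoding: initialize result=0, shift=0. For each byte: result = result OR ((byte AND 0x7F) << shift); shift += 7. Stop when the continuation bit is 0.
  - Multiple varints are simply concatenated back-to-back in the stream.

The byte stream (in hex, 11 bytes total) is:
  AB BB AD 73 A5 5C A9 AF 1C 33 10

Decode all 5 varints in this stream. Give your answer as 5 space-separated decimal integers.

  byte[0]=0xAB cont=1 payload=0x2B=43: acc |= 43<<0 -> acc=43 shift=7
  byte[1]=0xBB cont=1 payload=0x3B=59: acc |= 59<<7 -> acc=7595 shift=14
  byte[2]=0xAD cont=1 payload=0x2D=45: acc |= 45<<14 -> acc=744875 shift=21
  byte[3]=0x73 cont=0 payload=0x73=115: acc |= 115<<21 -> acc=241917355 shift=28 [end]
Varint 1: bytes[0:4] = AB BB AD 73 -> value 241917355 (4 byte(s))
  byte[4]=0xA5 cont=1 payload=0x25=37: acc |= 37<<0 -> acc=37 shift=7
  byte[5]=0x5C cont=0 payload=0x5C=92: acc |= 92<<7 -> acc=11813 shift=14 [end]
Varint 2: bytes[4:6] = A5 5C -> value 11813 (2 byte(s))
  byte[6]=0xA9 cont=1 payload=0x29=41: acc |= 41<<0 -> acc=41 shift=7
  byte[7]=0xAF cont=1 payload=0x2F=47: acc |= 47<<7 -> acc=6057 shift=14
  byte[8]=0x1C cont=0 payload=0x1C=28: acc |= 28<<14 -> acc=464809 shift=21 [end]
Varint 3: bytes[6:9] = A9 AF 1C -> value 464809 (3 byte(s))
  byte[9]=0x33 cont=0 payload=0x33=51: acc |= 51<<0 -> acc=51 shift=7 [end]
Varint 4: bytes[9:10] = 33 -> value 51 (1 byte(s))
  byte[10]=0x10 cont=0 payload=0x10=16: acc |= 16<<0 -> acc=16 shift=7 [end]
Varint 5: bytes[10:11] = 10 -> value 16 (1 byte(s))

Answer: 241917355 11813 464809 51 16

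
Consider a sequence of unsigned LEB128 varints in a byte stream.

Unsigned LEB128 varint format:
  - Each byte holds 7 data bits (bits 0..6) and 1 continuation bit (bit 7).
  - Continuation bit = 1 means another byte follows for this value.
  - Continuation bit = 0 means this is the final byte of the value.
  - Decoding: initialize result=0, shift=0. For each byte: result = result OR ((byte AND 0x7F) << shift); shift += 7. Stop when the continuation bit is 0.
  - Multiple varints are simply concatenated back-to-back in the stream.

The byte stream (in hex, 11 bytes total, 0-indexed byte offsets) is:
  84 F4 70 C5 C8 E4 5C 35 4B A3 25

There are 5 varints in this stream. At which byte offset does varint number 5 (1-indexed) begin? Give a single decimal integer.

  byte[0]=0x84 cont=1 payload=0x04=4: acc |= 4<<0 -> acc=4 shift=7
  byte[1]=0xF4 cont=1 payload=0x74=116: acc |= 116<<7 -> acc=14852 shift=14
  byte[2]=0x70 cont=0 payload=0x70=112: acc |= 112<<14 -> acc=1849860 shift=21 [end]
Varint 1: bytes[0:3] = 84 F4 70 -> value 1849860 (3 byte(s))
  byte[3]=0xC5 cont=1 payload=0x45=69: acc |= 69<<0 -> acc=69 shift=7
  byte[4]=0xC8 cont=1 payload=0x48=72: acc |= 72<<7 -> acc=9285 shift=14
  byte[5]=0xE4 cont=1 payload=0x64=100: acc |= 100<<14 -> acc=1647685 shift=21
  byte[6]=0x5C cont=0 payload=0x5C=92: acc |= 92<<21 -> acc=194585669 shift=28 [end]
Varint 2: bytes[3:7] = C5 C8 E4 5C -> value 194585669 (4 byte(s))
  byte[7]=0x35 cont=0 payload=0x35=53: acc |= 53<<0 -> acc=53 shift=7 [end]
Varint 3: bytes[7:8] = 35 -> value 53 (1 byte(s))
  byte[8]=0x4B cont=0 payload=0x4B=75: acc |= 75<<0 -> acc=75 shift=7 [end]
Varint 4: bytes[8:9] = 4B -> value 75 (1 byte(s))
  byte[9]=0xA3 cont=1 payload=0x23=35: acc |= 35<<0 -> acc=35 shift=7
  byte[10]=0x25 cont=0 payload=0x25=37: acc |= 37<<7 -> acc=4771 shift=14 [end]
Varint 5: bytes[9:11] = A3 25 -> value 4771 (2 byte(s))

Answer: 9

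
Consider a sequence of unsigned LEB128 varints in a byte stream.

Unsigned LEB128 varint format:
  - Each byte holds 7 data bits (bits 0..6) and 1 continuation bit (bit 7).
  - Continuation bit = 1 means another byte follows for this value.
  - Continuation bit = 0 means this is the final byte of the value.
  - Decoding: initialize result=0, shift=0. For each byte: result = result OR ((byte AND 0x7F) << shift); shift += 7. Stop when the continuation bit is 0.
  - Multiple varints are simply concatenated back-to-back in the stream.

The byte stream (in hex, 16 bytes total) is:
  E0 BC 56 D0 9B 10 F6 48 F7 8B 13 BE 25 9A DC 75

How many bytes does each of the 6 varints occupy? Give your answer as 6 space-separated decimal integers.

Answer: 3 3 2 3 2 3

Derivation:
  byte[0]=0xE0 cont=1 payload=0x60=96: acc |= 96<<0 -> acc=96 shift=7
  byte[1]=0xBC cont=1 payload=0x3C=60: acc |= 60<<7 -> acc=7776 shift=14
  byte[2]=0x56 cont=0 payload=0x56=86: acc |= 86<<14 -> acc=1416800 shift=21 [end]
Varint 1: bytes[0:3] = E0 BC 56 -> value 1416800 (3 byte(s))
  byte[3]=0xD0 cont=1 payload=0x50=80: acc |= 80<<0 -> acc=80 shift=7
  byte[4]=0x9B cont=1 payload=0x1B=27: acc |= 27<<7 -> acc=3536 shift=14
  byte[5]=0x10 cont=0 payload=0x10=16: acc |= 16<<14 -> acc=265680 shift=21 [end]
Varint 2: bytes[3:6] = D0 9B 10 -> value 265680 (3 byte(s))
  byte[6]=0xF6 cont=1 payload=0x76=118: acc |= 118<<0 -> acc=118 shift=7
  byte[7]=0x48 cont=0 payload=0x48=72: acc |= 72<<7 -> acc=9334 shift=14 [end]
Varint 3: bytes[6:8] = F6 48 -> value 9334 (2 byte(s))
  byte[8]=0xF7 cont=1 payload=0x77=119: acc |= 119<<0 -> acc=119 shift=7
  byte[9]=0x8B cont=1 payload=0x0B=11: acc |= 11<<7 -> acc=1527 shift=14
  byte[10]=0x13 cont=0 payload=0x13=19: acc |= 19<<14 -> acc=312823 shift=21 [end]
Varint 4: bytes[8:11] = F7 8B 13 -> value 312823 (3 byte(s))
  byte[11]=0xBE cont=1 payload=0x3E=62: acc |= 62<<0 -> acc=62 shift=7
  byte[12]=0x25 cont=0 payload=0x25=37: acc |= 37<<7 -> acc=4798 shift=14 [end]
Varint 5: bytes[11:13] = BE 25 -> value 4798 (2 byte(s))
  byte[13]=0x9A cont=1 payload=0x1A=26: acc |= 26<<0 -> acc=26 shift=7
  byte[14]=0xDC cont=1 payload=0x5C=92: acc |= 92<<7 -> acc=11802 shift=14
  byte[15]=0x75 cont=0 payload=0x75=117: acc |= 117<<14 -> acc=1928730 shift=21 [end]
Varint 6: bytes[13:16] = 9A DC 75 -> value 1928730 (3 byte(s))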